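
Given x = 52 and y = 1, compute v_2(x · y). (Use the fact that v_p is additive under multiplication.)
v_2(52) = 2

v_p(x) = 2 (factor: 52 = 2^2 · 13); v_p(y) = 0 (factor: 1 = 2^0 · 1). Additivity: v_p(xy) = v_p(x) + v_p(y) = 2 + 0 = 2. (Direct check: xy = 52 = 2^2 · (13).)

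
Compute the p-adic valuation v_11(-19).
v_11(-19) = 0

v_11(n) is the largest exponent k such that 11^k divides n. Factor out: -19 = -11^0 · 19. (Sign doesn't affect v_p.) So v_11(-19) = 0.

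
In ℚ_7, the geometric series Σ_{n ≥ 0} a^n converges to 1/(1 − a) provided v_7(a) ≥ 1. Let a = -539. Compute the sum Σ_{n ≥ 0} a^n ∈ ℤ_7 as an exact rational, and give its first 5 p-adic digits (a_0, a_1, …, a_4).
Σ a^n = 1/(1 − a) = 1/540;  first 5 digits = (1, 0, 3, 5, 1)

v_7(a) = 2 ≥ 1, so the series converges in ℤ_7 to 1/(1 − a) = 1/(1 − (-539)) = 1/540. Expand this rational in ℤ_7: compute digits iteratively via d_i = x_i mod 7, x_{i+1} = (x_i − d_i)/7. The first 5 digits are (1, 0, 3, 5, 1).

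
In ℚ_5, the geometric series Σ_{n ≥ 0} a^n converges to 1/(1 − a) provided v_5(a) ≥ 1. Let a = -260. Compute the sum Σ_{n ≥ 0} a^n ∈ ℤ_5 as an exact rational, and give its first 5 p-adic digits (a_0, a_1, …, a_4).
Σ a^n = 1/(1 − a) = 1/261;  first 5 digits = (1, 3, 3, 0, 2)

v_5(a) = 1 ≥ 1, so the series converges in ℤ_5 to 1/(1 − a) = 1/(1 − (-260)) = 1/261. Expand this rational in ℤ_5: compute digits iteratively via d_i = x_i mod 5, x_{i+1} = (x_i − d_i)/5. The first 5 digits are (1, 3, 3, 0, 2).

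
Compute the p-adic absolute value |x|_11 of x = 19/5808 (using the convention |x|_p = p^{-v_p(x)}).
|19/5808|_11 = 121

Step 1 — compute v_11(x) by factoring powers of 11 out of the numerator and denominator: v_11(19/5808) = -2. Step 2 — apply |x|_p = p^{-v_p(x)} = 11^{2} = 121.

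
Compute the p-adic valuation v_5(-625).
v_5(-625) = 4

v_5(n) is the largest exponent k such that 5^k divides n. Factor out: -625 = -5^4 · 1. (Sign doesn't affect v_p.) So v_5(-625) = 4.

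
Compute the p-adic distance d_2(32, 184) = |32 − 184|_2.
d_2(32, 184) = 1/8

Step 1 — x − y = 32 − 184 = -152. Step 2 — v_2(-152) = 3 (factor: -152 = −(2^3 · 19); the sign does not affect v_p). Step 3 — |x − y|_2 = 2^{-3} = 1/8.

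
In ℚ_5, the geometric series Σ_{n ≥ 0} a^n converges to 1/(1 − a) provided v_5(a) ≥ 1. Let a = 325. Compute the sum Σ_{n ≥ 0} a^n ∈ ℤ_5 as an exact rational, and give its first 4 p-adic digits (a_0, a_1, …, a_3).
Σ a^n = 1/(1 − a) = -1/324;  first 4 digits = (1, 0, 3, 2)

v_5(a) = 2 ≥ 1, so the series converges in ℤ_5 to 1/(1 − a) = 1/(1 − 325) = -1/324. Expand this rational in ℤ_5: compute digits iteratively via d_i = x_i mod 5, x_{i+1} = (x_i − d_i)/5. The first 4 digits are (1, 0, 3, 2).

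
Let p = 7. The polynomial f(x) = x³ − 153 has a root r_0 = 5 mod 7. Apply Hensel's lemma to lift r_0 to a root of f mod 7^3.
r_2 = 236 (mod 343)

Hensel: r_{i+1} = r_i − f(r_i)/f′(r_i) mod 7^{i+2}, where f′(x) = 3x². Iterate:
  r_0 = 5 (mod 7)
  r_1 = 40 (mod 49)
  r_2 = 236 (mod 343)
Final: r = 236 with f(r) ≡ 0 mod 7^3.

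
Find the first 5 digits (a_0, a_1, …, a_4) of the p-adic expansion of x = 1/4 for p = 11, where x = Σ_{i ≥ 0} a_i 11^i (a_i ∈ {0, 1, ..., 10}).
(a_0, …, a_4) = (3, 8, 2, 8, 2)

v_11(1/4) = 0 (numerator and denominator both coprime to 11), so x ∈ ℤ_11^×. Compute digits iteratively via a_i = x_i mod 11, x_{i+1} = (x_i − a_i)/11, with x_0 = x:
  x_0 = 1/4;  a_0 = 3;  x_1 = (x_0 − 3)/11 = -1/4
  x_1 = -1/4;  a_1 = 8;  x_2 = (x_1 − 8)/11 = -3/4
  x_2 = -3/4;  a_2 = 2;  x_3 = (x_2 − 2)/11 = -1/4
  x_3 = -1/4;  a_3 = 8;  x_4 = (x_3 − 8)/11 = -3/4
  x_4 = -3/4;  a_4 = 2;  x_5 = (x_4 − 2)/11 = -1/4
Digits: (3, 8, 2, 8, 2).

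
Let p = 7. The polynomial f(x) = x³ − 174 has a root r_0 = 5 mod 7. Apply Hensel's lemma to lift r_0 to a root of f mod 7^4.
r_3 = 838 (mod 2401)

Hensel: r_{i+1} = r_i − f(r_i)/f′(r_i) mod 7^{i+2}, where f′(x) = 3x². Iterate:
  r_0 = 5 (mod 7)
  r_1 = 5 (mod 49)
  r_2 = 152 (mod 343)
  r_3 = 838 (mod 2401)
Final: r = 838 with f(r) ≡ 0 mod 7^4.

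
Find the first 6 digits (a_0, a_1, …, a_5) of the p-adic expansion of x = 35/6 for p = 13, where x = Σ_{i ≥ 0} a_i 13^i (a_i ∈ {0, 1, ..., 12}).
(a_0, …, a_5) = (8, 2, 2, 2, 2, 2)

v_13(35/6) = 0 (numerator and denominator both coprime to 13), so x ∈ ℤ_13^×. Compute digits iteratively via a_i = x_i mod 13, x_{i+1} = (x_i − a_i)/13, with x_0 = x:
  x_0 = 35/6;  a_0 = 8;  x_1 = (x_0 − 8)/13 = -1/6
  x_1 = -1/6;  a_1 = 2;  x_2 = (x_1 − 2)/13 = -1/6
  x_2 = -1/6;  a_2 = 2;  x_3 = (x_2 − 2)/13 = -1/6
  x_3 = -1/6;  a_3 = 2;  x_4 = (x_3 − 2)/13 = -1/6
  x_4 = -1/6;  a_4 = 2;  x_5 = (x_4 − 2)/13 = -1/6
  x_5 = -1/6;  a_5 = 2;  x_6 = (x_5 − 2)/13 = -1/6
Digits: (8, 2, 2, 2, 2, 2).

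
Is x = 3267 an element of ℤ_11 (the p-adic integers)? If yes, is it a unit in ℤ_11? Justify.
x ∈ ℤ_11 but not a unit; v_11(x) = 2 > 0

ℤ_11 = {x ∈ ℚ_11 : v_11(x) ≥ 0} and ℤ_11^× = {x ∈ ℤ_11 : v_11(x) = 0}. Here v_11(3267) = v_11(num) − v_11(den) = 2; compare against these criteria.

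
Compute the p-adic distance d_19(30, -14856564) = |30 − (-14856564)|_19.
d_19(30, -14856564) = 1/2476099

Step 1 — x − y = 30 − (-14856564) = 14856594. Step 2 — v_19(14856594) = 5 (factor: 14856594 = (19^5 · 6); the sign does not affect v_p). Step 3 — |x − y|_19 = 19^{-5} = 1/2476099.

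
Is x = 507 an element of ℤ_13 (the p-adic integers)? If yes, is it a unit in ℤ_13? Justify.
x ∈ ℤ_13 but not a unit; v_13(x) = 2 > 0

ℤ_13 = {x ∈ ℚ_13 : v_13(x) ≥ 0} and ℤ_13^× = {x ∈ ℤ_13 : v_13(x) = 0}. Here v_13(507) = v_13(num) − v_13(den) = 2; compare against these criteria.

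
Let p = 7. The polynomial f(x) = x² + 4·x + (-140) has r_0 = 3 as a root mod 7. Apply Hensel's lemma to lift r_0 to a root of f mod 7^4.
r_3 = 10 (mod 2401)

Hensel: r_{i+1} = r_i − f(r_i)·(f′(r_i))^{-1} mod 7^{i+2}, f′(x) = 2x + 4. Iterate:
  r_0 = 3 (mod 7)
  r_1 = 10 (mod 49)
  r_2 = 10 (mod 343)
  r_3 = 10 (mod 2401)
Final: r = 10 satisfies f(r) ≡ 0 mod 7^4.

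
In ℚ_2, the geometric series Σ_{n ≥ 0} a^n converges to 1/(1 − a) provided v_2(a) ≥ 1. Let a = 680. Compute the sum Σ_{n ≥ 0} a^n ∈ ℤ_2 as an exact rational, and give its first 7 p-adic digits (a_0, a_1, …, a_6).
Σ a^n = 1/(1 − a) = -1/679;  first 7 digits = (1, 0, 0, 1, 0, 1, 1)

v_2(a) = 3 ≥ 1, so the series converges in ℤ_2 to 1/(1 − a) = 1/(1 − 680) = -1/679. Expand this rational in ℤ_2: compute digits iteratively via d_i = x_i mod 2, x_{i+1} = (x_i − d_i)/2. The first 7 digits are (1, 0, 0, 1, 0, 1, 1).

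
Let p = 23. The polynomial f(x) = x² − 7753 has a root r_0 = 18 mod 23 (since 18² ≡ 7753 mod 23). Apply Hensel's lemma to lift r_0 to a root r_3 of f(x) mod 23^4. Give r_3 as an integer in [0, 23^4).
r_3 = 234733 (mod 279841)

Hensel's recurrence: r_{i+1} = r_i − f(r_i)·(f′(r_i))^{-1} mod 23^{i+2}, with f′(x) = 2x. Iterate:
  r_0 = 18 (mod 23)
  r_1 = 386 (mod 529)
  r_2 = 3560 (mod 12167)
  r_3 = 234733 (mod 279841)
Final: r_3 = 234733, and one checks f(r_3) ≡ 0 mod 23^4.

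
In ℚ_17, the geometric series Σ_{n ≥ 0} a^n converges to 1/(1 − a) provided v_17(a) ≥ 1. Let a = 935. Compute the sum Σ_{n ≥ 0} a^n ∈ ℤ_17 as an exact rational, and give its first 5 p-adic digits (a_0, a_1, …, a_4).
Σ a^n = 1/(1 − a) = -1/934;  first 5 digits = (1, 4, 2, 4, 6)

v_17(a) = 1 ≥ 1, so the series converges in ℤ_17 to 1/(1 − a) = 1/(1 − 935) = -1/934. Expand this rational in ℤ_17: compute digits iteratively via d_i = x_i mod 17, x_{i+1} = (x_i − d_i)/17. The first 5 digits are (1, 4, 2, 4, 6).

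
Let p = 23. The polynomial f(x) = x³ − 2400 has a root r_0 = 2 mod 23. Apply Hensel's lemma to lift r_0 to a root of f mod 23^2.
r_1 = 25 (mod 529)

Hensel: r_{i+1} = r_i − f(r_i)/f′(r_i) mod 23^{i+2}, where f′(x) = 3x². Iterate:
  r_0 = 2 (mod 23)
  r_1 = 25 (mod 529)
Final: r = 25 with f(r) ≡ 0 mod 23^2.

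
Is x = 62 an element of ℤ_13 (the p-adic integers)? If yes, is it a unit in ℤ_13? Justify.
x ∈ ℤ_13^× (unit); v_13(x) = 0

ℤ_13 = {x ∈ ℚ_13 : v_13(x) ≥ 0} and ℤ_13^× = {x ∈ ℤ_13 : v_13(x) = 0}. Here v_13(62) = v_13(num) − v_13(den) = 0; compare against these criteria.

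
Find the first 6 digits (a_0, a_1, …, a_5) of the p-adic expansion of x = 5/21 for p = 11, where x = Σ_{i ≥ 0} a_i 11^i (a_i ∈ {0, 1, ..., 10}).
(a_0, …, a_5) = (6, 0, 1, 2, 4, 8)

v_11(5/21) = 0 (numerator and denominator both coprime to 11), so x ∈ ℤ_11^×. Compute digits iteratively via a_i = x_i mod 11, x_{i+1} = (x_i − a_i)/11, with x_0 = x:
  x_0 = 5/21;  a_0 = 6;  x_1 = (x_0 − 6)/11 = -11/21
  x_1 = -11/21;  a_1 = 0;  x_2 = (x_1 − 0)/11 = -1/21
  x_2 = -1/21;  a_2 = 1;  x_3 = (x_2 − 1)/11 = -2/21
  x_3 = -2/21;  a_3 = 2;  x_4 = (x_3 − 2)/11 = -4/21
  x_4 = -4/21;  a_4 = 4;  x_5 = (x_4 − 4)/11 = -8/21
  x_5 = -8/21;  a_5 = 8;  x_6 = (x_5 − 8)/11 = -16/21
Digits: (6, 0, 1, 2, 4, 8).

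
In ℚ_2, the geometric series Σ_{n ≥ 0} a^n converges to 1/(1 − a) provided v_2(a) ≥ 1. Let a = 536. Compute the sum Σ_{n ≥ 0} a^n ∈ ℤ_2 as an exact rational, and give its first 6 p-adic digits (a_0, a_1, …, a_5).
Σ a^n = 1/(1 − a) = -1/535;  first 6 digits = (1, 0, 0, 1, 1, 0)

v_2(a) = 3 ≥ 1, so the series converges in ℤ_2 to 1/(1 − a) = 1/(1 − 536) = -1/535. Expand this rational in ℤ_2: compute digits iteratively via d_i = x_i mod 2, x_{i+1} = (x_i − d_i)/2. The first 6 digits are (1, 0, 0, 1, 1, 0).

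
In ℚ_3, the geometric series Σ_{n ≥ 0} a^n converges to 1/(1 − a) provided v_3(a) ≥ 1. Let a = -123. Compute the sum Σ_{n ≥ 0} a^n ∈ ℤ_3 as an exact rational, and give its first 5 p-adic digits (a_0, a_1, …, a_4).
Σ a^n = 1/(1 − a) = 1/124;  first 5 digits = (1, 1, 2, 1, 0)

v_3(a) = 1 ≥ 1, so the series converges in ℤ_3 to 1/(1 − a) = 1/(1 − (-123)) = 1/124. Expand this rational in ℤ_3: compute digits iteratively via d_i = x_i mod 3, x_{i+1} = (x_i − d_i)/3. The first 5 digits are (1, 1, 2, 1, 0).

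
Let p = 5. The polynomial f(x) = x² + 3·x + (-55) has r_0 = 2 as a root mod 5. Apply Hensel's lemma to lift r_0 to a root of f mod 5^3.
r_2 = 12 (mod 125)

Hensel: r_{i+1} = r_i − f(r_i)·(f′(r_i))^{-1} mod 5^{i+2}, f′(x) = 2x + 3. Iterate:
  r_0 = 2 (mod 5)
  r_1 = 12 (mod 25)
  r_2 = 12 (mod 125)
Final: r = 12 satisfies f(r) ≡ 0 mod 5^3.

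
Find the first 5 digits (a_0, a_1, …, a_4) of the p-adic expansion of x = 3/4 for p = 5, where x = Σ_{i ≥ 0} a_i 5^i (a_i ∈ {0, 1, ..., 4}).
(a_0, …, a_4) = (2, 1, 1, 1, 1)

v_5(3/4) = 0 (numerator and denominator both coprime to 5), so x ∈ ℤ_5^×. Compute digits iteratively via a_i = x_i mod 5, x_{i+1} = (x_i − a_i)/5, with x_0 = x:
  x_0 = 3/4;  a_0 = 2;  x_1 = (x_0 − 2)/5 = -1/4
  x_1 = -1/4;  a_1 = 1;  x_2 = (x_1 − 1)/5 = -1/4
  x_2 = -1/4;  a_2 = 1;  x_3 = (x_2 − 1)/5 = -1/4
  x_3 = -1/4;  a_3 = 1;  x_4 = (x_3 − 1)/5 = -1/4
  x_4 = -1/4;  a_4 = 1;  x_5 = (x_4 − 1)/5 = -1/4
Digits: (2, 1, 1, 1, 1).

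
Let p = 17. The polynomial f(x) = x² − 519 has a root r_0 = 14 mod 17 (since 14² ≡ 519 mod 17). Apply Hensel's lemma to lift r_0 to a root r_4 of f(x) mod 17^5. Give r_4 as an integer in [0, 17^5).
r_4 = 458844 (mod 1419857)

Hensel's recurrence: r_{i+1} = r_i − f(r_i)·(f′(r_i))^{-1} mod 17^{i+2}, with f′(x) = 2x. Iterate:
  r_0 = 14 (mod 17)
  r_1 = 201 (mod 289)
  r_2 = 1935 (mod 4913)
  r_3 = 41239 (mod 83521)
  r_4 = 458844 (mod 1419857)
Final: r_4 = 458844, and one checks f(r_4) ≡ 0 mod 17^5.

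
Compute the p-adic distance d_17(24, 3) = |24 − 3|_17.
d_17(24, 3) = 1

Step 1 — x − y = 24 − 3 = 21. Step 2 — v_17(21) = 0 (factor: 21 = (17^0 · 21); the sign does not affect v_p). Step 3 — |x − y|_17 = 17^{0} = 1.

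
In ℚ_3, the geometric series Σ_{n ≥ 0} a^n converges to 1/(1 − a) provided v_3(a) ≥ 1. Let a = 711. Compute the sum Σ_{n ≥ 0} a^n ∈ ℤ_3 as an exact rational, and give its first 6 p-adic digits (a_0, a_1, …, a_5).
Σ a^n = 1/(1 − a) = -1/710;  first 6 digits = (1, 0, 1, 2, 0, 1)

v_3(a) = 2 ≥ 1, so the series converges in ℤ_3 to 1/(1 − a) = 1/(1 − 711) = -1/710. Expand this rational in ℤ_3: compute digits iteratively via d_i = x_i mod 3, x_{i+1} = (x_i − d_i)/3. The first 6 digits are (1, 0, 1, 2, 0, 1).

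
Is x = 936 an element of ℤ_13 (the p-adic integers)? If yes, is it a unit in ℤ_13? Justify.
x ∈ ℤ_13 but not a unit; v_13(x) = 1 > 0

ℤ_13 = {x ∈ ℚ_13 : v_13(x) ≥ 0} and ℤ_13^× = {x ∈ ℤ_13 : v_13(x) = 0}. Here v_13(936) = v_13(num) − v_13(den) = 1; compare against these criteria.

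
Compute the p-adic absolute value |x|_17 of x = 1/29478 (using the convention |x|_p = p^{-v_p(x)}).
|1/29478|_17 = 4913

Step 1 — compute v_17(x) by factoring powers of 17 out of the numerator and denominator: v_17(1/29478) = -3. Step 2 — apply |x|_p = p^{-v_p(x)} = 17^{3} = 4913.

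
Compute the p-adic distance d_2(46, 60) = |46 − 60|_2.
d_2(46, 60) = 1/2

Step 1 — x − y = 46 − 60 = -14. Step 2 — v_2(-14) = 1 (factor: -14 = −(2^1 · 7); the sign does not affect v_p). Step 3 — |x − y|_2 = 2^{-1} = 1/2.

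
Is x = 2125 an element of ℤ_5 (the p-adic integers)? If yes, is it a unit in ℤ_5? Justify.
x ∈ ℤ_5 but not a unit; v_5(x) = 3 > 0

ℤ_5 = {x ∈ ℚ_5 : v_5(x) ≥ 0} and ℤ_5^× = {x ∈ ℤ_5 : v_5(x) = 0}. Here v_5(2125) = v_5(num) − v_5(den) = 3; compare against these criteria.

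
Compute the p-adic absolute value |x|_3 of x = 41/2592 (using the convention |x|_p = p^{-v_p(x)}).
|41/2592|_3 = 81

Step 1 — compute v_3(x) by factoring powers of 3 out of the numerator and denominator: v_3(41/2592) = -4. Step 2 — apply |x|_p = p^{-v_p(x)} = 3^{4} = 81.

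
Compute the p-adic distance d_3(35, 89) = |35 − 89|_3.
d_3(35, 89) = 1/27

Step 1 — x − y = 35 − 89 = -54. Step 2 — v_3(-54) = 3 (factor: -54 = −(3^3 · 2); the sign does not affect v_p). Step 3 — |x − y|_3 = 3^{-3} = 1/27.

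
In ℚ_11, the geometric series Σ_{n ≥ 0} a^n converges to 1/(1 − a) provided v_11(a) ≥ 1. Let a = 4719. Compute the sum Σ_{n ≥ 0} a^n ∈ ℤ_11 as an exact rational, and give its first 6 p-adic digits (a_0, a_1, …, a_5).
Σ a^n = 1/(1 − a) = -1/4718;  first 6 digits = (1, 0, 6, 3, 3, 6)

v_11(a) = 2 ≥ 1, so the series converges in ℤ_11 to 1/(1 − a) = 1/(1 − 4719) = -1/4718. Expand this rational in ℤ_11: compute digits iteratively via d_i = x_i mod 11, x_{i+1} = (x_i − d_i)/11. The first 6 digits are (1, 0, 6, 3, 3, 6).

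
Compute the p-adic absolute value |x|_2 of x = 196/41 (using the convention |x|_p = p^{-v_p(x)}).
|196/41|_2 = 1/4

Step 1 — compute v_2(x) by factoring powers of 2 out of the numerator and denominator: v_2(196/41) = 2. Step 2 — apply |x|_p = p^{-v_p(x)} = 2^{-2} = 1/4.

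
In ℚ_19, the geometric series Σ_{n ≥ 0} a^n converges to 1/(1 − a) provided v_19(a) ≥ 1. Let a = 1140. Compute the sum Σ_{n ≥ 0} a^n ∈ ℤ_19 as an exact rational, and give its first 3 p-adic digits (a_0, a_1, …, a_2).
Σ a^n = 1/(1 − a) = -1/1139;  first 3 digits = (1, 3, 12)

v_19(a) = 1 ≥ 1, so the series converges in ℤ_19 to 1/(1 − a) = 1/(1 − 1140) = -1/1139. Expand this rational in ℤ_19: compute digits iteratively via d_i = x_i mod 19, x_{i+1} = (x_i − d_i)/19. The first 3 digits are (1, 3, 12).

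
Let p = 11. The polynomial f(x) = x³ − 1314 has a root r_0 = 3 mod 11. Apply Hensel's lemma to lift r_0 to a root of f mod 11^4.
r_3 = 4568 (mod 14641)

Hensel: r_{i+1} = r_i − f(r_i)/f′(r_i) mod 11^{i+2}, where f′(x) = 3x². Iterate:
  r_0 = 3 (mod 11)
  r_1 = 91 (mod 121)
  r_2 = 575 (mod 1331)
  r_3 = 4568 (mod 14641)
Final: r = 4568 with f(r) ≡ 0 mod 11^4.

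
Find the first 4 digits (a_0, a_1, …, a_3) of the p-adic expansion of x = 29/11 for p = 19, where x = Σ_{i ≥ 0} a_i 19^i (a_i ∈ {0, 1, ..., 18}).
(a_0, …, a_3) = (13, 15, 13, 1)

v_19(29/11) = 0 (numerator and denominator both coprime to 19), so x ∈ ℤ_19^×. Compute digits iteratively via a_i = x_i mod 19, x_{i+1} = (x_i − a_i)/19, with x_0 = x:
  x_0 = 29/11;  a_0 = 13;  x_1 = (x_0 − 13)/19 = -6/11
  x_1 = -6/11;  a_1 = 15;  x_2 = (x_1 − 15)/19 = -9/11
  x_2 = -9/11;  a_2 = 13;  x_3 = (x_2 − 13)/19 = -8/11
  x_3 = -8/11;  a_3 = 1;  x_4 = (x_3 − 1)/19 = -1/11
Digits: (13, 15, 13, 1).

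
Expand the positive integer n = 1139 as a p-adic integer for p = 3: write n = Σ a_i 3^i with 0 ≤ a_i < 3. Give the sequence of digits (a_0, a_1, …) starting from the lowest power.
(a_0, a_1, …) = (2, 1, 0, 0, 2, 1, 1)

Repeated division by 3 gives the digits low-to-high: 1139 = 2 + 1·3^1 + 2·3^4 + 1·3^5 + 1·3^6. Digit sequence: (2, 1, 0, 0, 2, 1, 1).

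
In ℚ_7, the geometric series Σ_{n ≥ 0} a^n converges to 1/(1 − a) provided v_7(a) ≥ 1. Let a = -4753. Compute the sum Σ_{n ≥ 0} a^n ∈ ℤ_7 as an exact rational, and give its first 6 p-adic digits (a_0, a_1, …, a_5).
Σ a^n = 1/(1 − a) = 1/4754;  first 6 digits = (1, 0, 1, 0, 6, 6)

v_7(a) = 2 ≥ 1, so the series converges in ℤ_7 to 1/(1 − a) = 1/(1 − (-4753)) = 1/4754. Expand this rational in ℤ_7: compute digits iteratively via d_i = x_i mod 7, x_{i+1} = (x_i − d_i)/7. The first 6 digits are (1, 0, 1, 0, 6, 6).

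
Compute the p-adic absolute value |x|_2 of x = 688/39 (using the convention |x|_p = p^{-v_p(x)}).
|688/39|_2 = 1/16

Step 1 — compute v_2(x) by factoring powers of 2 out of the numerator and denominator: v_2(688/39) = 4. Step 2 — apply |x|_p = p^{-v_p(x)} = 2^{-4} = 1/16.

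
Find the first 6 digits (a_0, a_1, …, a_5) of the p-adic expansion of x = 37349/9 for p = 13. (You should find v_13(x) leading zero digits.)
(a_0, …, a_5) = (0, 0, 0, 12, 5, 1)

v_13(37349/9) = 3, so a_0 = ... = a_2 = 0. Factor out: x = 13^3 · u with u = 17/9 a unit in ℤ_13. Expand u iteratively via a_{v+i} = u_i mod 13, u_{i+1} = (u_i − a_{v+i})/13:
  u_0 = 17/9;  a_3 = 12;  u_1 = (u_0 − 12)/13 = -7/9
  u_1 = -7/9;  a_4 = 5;  u_2 = (u_1 − 5)/13 = -4/9
  u_2 = -4/9;  a_5 = 1;  u_3 = (u_2 − 1)/13 = -1/9
Digits: (0, 0, 0, 12, 5, 1).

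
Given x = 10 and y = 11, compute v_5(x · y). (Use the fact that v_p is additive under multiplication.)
v_5(110) = 1

v_p(x) = 1 (factor: 10 = 5^1 · 2); v_p(y) = 0 (factor: 11 = 5^0 · 11). Additivity: v_p(xy) = v_p(x) + v_p(y) = 1 + 0 = 1. (Direct check: xy = 110 = 5^1 · (22).)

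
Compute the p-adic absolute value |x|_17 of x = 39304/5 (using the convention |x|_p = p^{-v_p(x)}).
|39304/5|_17 = 1/4913

Step 1 — compute v_17(x) by factoring powers of 17 out of the numerator and denominator: v_17(39304/5) = 3. Step 2 — apply |x|_p = p^{-v_p(x)} = 17^{-3} = 1/4913.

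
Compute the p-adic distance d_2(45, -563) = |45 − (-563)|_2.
d_2(45, -563) = 1/32

Step 1 — x − y = 45 − (-563) = 608. Step 2 — v_2(608) = 5 (factor: 608 = (2^5 · 19); the sign does not affect v_p). Step 3 — |x − y|_2 = 2^{-5} = 1/32.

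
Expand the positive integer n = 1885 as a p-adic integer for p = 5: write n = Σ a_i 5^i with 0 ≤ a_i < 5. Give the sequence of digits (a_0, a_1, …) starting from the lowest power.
(a_0, a_1, …) = (0, 2, 0, 0, 3)

Repeated division by 5 gives the digits low-to-high: 1885 = 2·5^1 + 3·5^4. Digit sequence: (0, 2, 0, 0, 3).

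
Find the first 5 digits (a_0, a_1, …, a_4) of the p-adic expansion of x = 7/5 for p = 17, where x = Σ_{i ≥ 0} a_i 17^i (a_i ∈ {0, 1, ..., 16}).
(a_0, …, a_4) = (15, 6, 3, 10, 13)

v_17(7/5) = 0 (numerator and denominator both coprime to 17), so x ∈ ℤ_17^×. Compute digits iteratively via a_i = x_i mod 17, x_{i+1} = (x_i − a_i)/17, with x_0 = x:
  x_0 = 7/5;  a_0 = 15;  x_1 = (x_0 − 15)/17 = -4/5
  x_1 = -4/5;  a_1 = 6;  x_2 = (x_1 − 6)/17 = -2/5
  x_2 = -2/5;  a_2 = 3;  x_3 = (x_2 − 3)/17 = -1/5
  x_3 = -1/5;  a_3 = 10;  x_4 = (x_3 − 10)/17 = -3/5
  x_4 = -3/5;  a_4 = 13;  x_5 = (x_4 − 13)/17 = -4/5
Digits: (15, 6, 3, 10, 13).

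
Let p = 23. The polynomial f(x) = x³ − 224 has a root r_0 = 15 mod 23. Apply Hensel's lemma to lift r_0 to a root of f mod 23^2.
r_1 = 84 (mod 529)

Hensel: r_{i+1} = r_i − f(r_i)/f′(r_i) mod 23^{i+2}, where f′(x) = 3x². Iterate:
  r_0 = 15 (mod 23)
  r_1 = 84 (mod 529)
Final: r = 84 with f(r) ≡ 0 mod 23^2.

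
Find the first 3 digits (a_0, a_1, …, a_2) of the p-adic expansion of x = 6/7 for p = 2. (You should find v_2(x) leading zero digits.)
(a_0, …, a_2) = (0, 1, 0)

v_2(6/7) = 1, so a_0 = ... = a_0 = 0. Factor out: x = 2^1 · u with u = 3/7 a unit in ℤ_2. Expand u iteratively via a_{v+i} = u_i mod 2, u_{i+1} = (u_i − a_{v+i})/2:
  u_0 = 3/7;  a_1 = 1;  u_1 = (u_0 − 1)/2 = -2/7
  u_1 = -2/7;  a_2 = 0;  u_2 = (u_1 − 0)/2 = -1/7
Digits: (0, 1, 0).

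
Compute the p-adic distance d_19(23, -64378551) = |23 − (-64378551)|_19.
d_19(23, -64378551) = 1/2476099

Step 1 — x − y = 23 − (-64378551) = 64378574. Step 2 — v_19(64378574) = 5 (factor: 64378574 = (19^5 · 26); the sign does not affect v_p). Step 3 — |x − y|_19 = 19^{-5} = 1/2476099.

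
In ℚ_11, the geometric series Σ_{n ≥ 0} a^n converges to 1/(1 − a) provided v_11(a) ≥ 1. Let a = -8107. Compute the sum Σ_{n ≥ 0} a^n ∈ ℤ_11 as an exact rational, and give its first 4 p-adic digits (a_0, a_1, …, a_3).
Σ a^n = 1/(1 − a) = 1/8108;  first 4 digits = (1, 0, 10, 4)

v_11(a) = 2 ≥ 1, so the series converges in ℤ_11 to 1/(1 − a) = 1/(1 − (-8107)) = 1/8108. Expand this rational in ℤ_11: compute digits iteratively via d_i = x_i mod 11, x_{i+1} = (x_i − d_i)/11. The first 4 digits are (1, 0, 10, 4).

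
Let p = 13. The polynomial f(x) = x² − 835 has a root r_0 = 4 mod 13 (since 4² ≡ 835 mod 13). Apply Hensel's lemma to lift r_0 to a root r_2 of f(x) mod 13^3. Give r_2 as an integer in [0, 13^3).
r_2 = 1564 (mod 2197)

Hensel's recurrence: r_{i+1} = r_i − f(r_i)·(f′(r_i))^{-1} mod 13^{i+2}, with f′(x) = 2x. Iterate:
  r_0 = 4 (mod 13)
  r_1 = 43 (mod 169)
  r_2 = 1564 (mod 2197)
Final: r_2 = 1564, and one checks f(r_2) ≡ 0 mod 13^3.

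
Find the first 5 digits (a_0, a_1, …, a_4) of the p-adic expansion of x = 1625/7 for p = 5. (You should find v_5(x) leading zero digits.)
(a_0, …, a_4) = (0, 0, 0, 4, 1)

v_5(1625/7) = 3, so a_0 = ... = a_2 = 0. Factor out: x = 5^3 · u with u = 13/7 a unit in ℤ_5. Expand u iteratively via a_{v+i} = u_i mod 5, u_{i+1} = (u_i − a_{v+i})/5:
  u_0 = 13/7;  a_3 = 4;  u_1 = (u_0 − 4)/5 = -3/7
  u_1 = -3/7;  a_4 = 1;  u_2 = (u_1 − 1)/5 = -2/7
Digits: (0, 0, 0, 4, 1).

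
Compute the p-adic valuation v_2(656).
v_2(656) = 4

v_2(n) is the largest exponent k such that 2^k divides n. Factor out: 656 = 2^4 · 41. (Sign doesn't affect v_p.) So v_2(656) = 4.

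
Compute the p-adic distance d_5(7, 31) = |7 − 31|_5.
d_5(7, 31) = 1

Step 1 — x − y = 7 − 31 = -24. Step 2 — v_5(-24) = 0 (factor: -24 = −(5^0 · 24); the sign does not affect v_p). Step 3 — |x − y|_5 = 5^{0} = 1.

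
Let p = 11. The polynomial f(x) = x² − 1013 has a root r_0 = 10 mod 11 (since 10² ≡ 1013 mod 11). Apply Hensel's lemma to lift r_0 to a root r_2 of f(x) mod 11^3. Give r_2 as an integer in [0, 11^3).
r_2 = 1066 (mod 1331)

Hensel's recurrence: r_{i+1} = r_i − f(r_i)·(f′(r_i))^{-1} mod 11^{i+2}, with f′(x) = 2x. Iterate:
  r_0 = 10 (mod 11)
  r_1 = 98 (mod 121)
  r_2 = 1066 (mod 1331)
Final: r_2 = 1066, and one checks f(r_2) ≡ 0 mod 11^3.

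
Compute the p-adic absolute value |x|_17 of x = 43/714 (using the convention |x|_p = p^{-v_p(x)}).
|43/714|_17 = 17

Step 1 — compute v_17(x) by factoring powers of 17 out of the numerator and denominator: v_17(43/714) = -1. Step 2 — apply |x|_p = p^{-v_p(x)} = 17^{1} = 17.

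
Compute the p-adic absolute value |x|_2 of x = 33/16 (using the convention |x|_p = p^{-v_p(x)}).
|33/16|_2 = 16

Step 1 — compute v_2(x) by factoring powers of 2 out of the numerator and denominator: v_2(33/16) = -4. Step 2 — apply |x|_p = p^{-v_p(x)} = 2^{4} = 16.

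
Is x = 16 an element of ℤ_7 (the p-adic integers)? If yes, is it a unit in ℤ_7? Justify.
x ∈ ℤ_7^× (unit); v_7(x) = 0

ℤ_7 = {x ∈ ℚ_7 : v_7(x) ≥ 0} and ℤ_7^× = {x ∈ ℤ_7 : v_7(x) = 0}. Here v_7(16) = v_7(num) − v_7(den) = 0; compare against these criteria.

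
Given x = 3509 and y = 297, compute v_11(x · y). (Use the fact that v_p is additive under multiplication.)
v_11(1042173) = 3

v_p(x) = 2 (factor: 3509 = 11^2 · 29); v_p(y) = 1 (factor: 297 = 11^1 · 27). Additivity: v_p(xy) = v_p(x) + v_p(y) = 2 + 1 = 3. (Direct check: xy = 1042173 = 11^3 · (783).)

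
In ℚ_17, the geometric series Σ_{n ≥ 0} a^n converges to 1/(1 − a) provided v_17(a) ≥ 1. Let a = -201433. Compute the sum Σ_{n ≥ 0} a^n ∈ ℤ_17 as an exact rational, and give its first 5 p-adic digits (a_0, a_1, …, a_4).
Σ a^n = 1/(1 − a) = 1/201434;  first 5 digits = (1, 0, 0, 10, 14)

v_17(a) = 3 ≥ 1, so the series converges in ℤ_17 to 1/(1 − a) = 1/(1 − (-201433)) = 1/201434. Expand this rational in ℤ_17: compute digits iteratively via d_i = x_i mod 17, x_{i+1} = (x_i − d_i)/17. The first 5 digits are (1, 0, 0, 10, 14).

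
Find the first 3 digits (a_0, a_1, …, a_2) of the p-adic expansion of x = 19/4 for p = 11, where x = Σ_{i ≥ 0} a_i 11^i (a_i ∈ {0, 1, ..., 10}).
(a_0, …, a_2) = (2, 3, 8)

v_11(19/4) = 0 (numerator and denominator both coprime to 11), so x ∈ ℤ_11^×. Compute digits iteratively via a_i = x_i mod 11, x_{i+1} = (x_i − a_i)/11, with x_0 = x:
  x_0 = 19/4;  a_0 = 2;  x_1 = (x_0 − 2)/11 = 1/4
  x_1 = 1/4;  a_1 = 3;  x_2 = (x_1 − 3)/11 = -1/4
  x_2 = -1/4;  a_2 = 8;  x_3 = (x_2 − 8)/11 = -3/4
Digits: (2, 3, 8).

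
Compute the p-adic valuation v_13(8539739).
v_13(8539739) = 5

v_13(n) is the largest exponent k such that 13^k divides n. Factor out: 8539739 = 13^5 · 23. (Sign doesn't affect v_p.) So v_13(8539739) = 5.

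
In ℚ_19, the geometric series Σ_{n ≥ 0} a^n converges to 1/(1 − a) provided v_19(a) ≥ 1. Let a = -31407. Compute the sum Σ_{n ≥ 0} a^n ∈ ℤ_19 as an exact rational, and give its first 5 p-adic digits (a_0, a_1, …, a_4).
Σ a^n = 1/(1 − a) = 1/31408;  first 5 digits = (1, 0, 8, 14, 6)

v_19(a) = 2 ≥ 1, so the series converges in ℤ_19 to 1/(1 − a) = 1/(1 − (-31407)) = 1/31408. Expand this rational in ℤ_19: compute digits iteratively via d_i = x_i mod 19, x_{i+1} = (x_i − d_i)/19. The first 5 digits are (1, 0, 8, 14, 6).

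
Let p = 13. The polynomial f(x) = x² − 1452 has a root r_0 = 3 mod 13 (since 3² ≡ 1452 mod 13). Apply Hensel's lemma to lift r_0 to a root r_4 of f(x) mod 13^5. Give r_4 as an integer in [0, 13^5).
r_4 = 216986 (mod 371293)

Hensel's recurrence: r_{i+1} = r_i − f(r_i)·(f′(r_i))^{-1} mod 13^{i+2}, with f′(x) = 2x. Iterate:
  r_0 = 3 (mod 13)
  r_1 = 159 (mod 169)
  r_2 = 1680 (mod 2197)
  r_3 = 17059 (mod 28561)
  r_4 = 216986 (mod 371293)
Final: r_4 = 216986, and one checks f(r_4) ≡ 0 mod 13^5.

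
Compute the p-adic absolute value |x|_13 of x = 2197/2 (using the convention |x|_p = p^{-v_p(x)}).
|2197/2|_13 = 1/2197

Step 1 — compute v_13(x) by factoring powers of 13 out of the numerator and denominator: v_13(2197/2) = 3. Step 2 — apply |x|_p = p^{-v_p(x)} = 13^{-3} = 1/2197.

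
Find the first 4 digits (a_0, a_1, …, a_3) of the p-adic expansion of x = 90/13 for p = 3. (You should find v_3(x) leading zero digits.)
(a_0, …, a_3) = (0, 0, 1, 2)

v_3(90/13) = 2, so a_0 = ... = a_1 = 0. Factor out: x = 3^2 · u with u = 10/13 a unit in ℤ_3. Expand u iteratively via a_{v+i} = u_i mod 3, u_{i+1} = (u_i − a_{v+i})/3:
  u_0 = 10/13;  a_2 = 1;  u_1 = (u_0 − 1)/3 = -1/13
  u_1 = -1/13;  a_3 = 2;  u_2 = (u_1 − 2)/3 = -9/13
Digits: (0, 0, 1, 2).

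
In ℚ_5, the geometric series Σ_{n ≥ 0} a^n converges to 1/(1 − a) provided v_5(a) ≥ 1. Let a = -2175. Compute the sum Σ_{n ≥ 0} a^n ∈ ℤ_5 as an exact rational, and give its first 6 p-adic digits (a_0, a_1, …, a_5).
Σ a^n = 1/(1 − a) = 1/2176;  first 6 digits = (1, 0, 3, 2, 0, 3)

v_5(a) = 2 ≥ 1, so the series converges in ℤ_5 to 1/(1 − a) = 1/(1 − (-2175)) = 1/2176. Expand this rational in ℤ_5: compute digits iteratively via d_i = x_i mod 5, x_{i+1} = (x_i − d_i)/5. The first 6 digits are (1, 0, 3, 2, 0, 3).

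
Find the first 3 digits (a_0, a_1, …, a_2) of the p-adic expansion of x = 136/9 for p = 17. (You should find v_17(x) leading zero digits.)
(a_0, …, a_2) = (0, 16, 1)

v_17(136/9) = 1, so a_0 = ... = a_0 = 0. Factor out: x = 17^1 · u with u = 8/9 a unit in ℤ_17. Expand u iteratively via a_{v+i} = u_i mod 17, u_{i+1} = (u_i − a_{v+i})/17:
  u_0 = 8/9;  a_1 = 16;  u_1 = (u_0 − 16)/17 = -8/9
  u_1 = -8/9;  a_2 = 1;  u_2 = (u_1 − 1)/17 = -1/9
Digits: (0, 16, 1).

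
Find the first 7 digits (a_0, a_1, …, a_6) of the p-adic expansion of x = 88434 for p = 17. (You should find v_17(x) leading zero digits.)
(a_0, …, a_6) = (0, 0, 0, 1, 1, 0, 0)

v_17(88434) = 3, so a_0 = ... = a_2 = 0. Factor out: x = 17^3 · u with u = 18 a unit in ℤ_17. Expand u iteratively via a_{v+i} = u_i mod 17, u_{i+1} = (u_i − a_{v+i})/17:
  u_0 = 18;  a_3 = 1;  u_1 = (u_0 − 1)/17 = 1
  u_1 = 1;  a_4 = 1;  u_2 = (u_1 − 1)/17 = 0
  u_2 = 0;  a_5 = 0;  u_3 = (u_2 − 0)/17 = 0
  u_3 = 0;  a_6 = 0;  u_4 = (u_3 − 0)/17 = 0
Digits: (0, 0, 0, 1, 1, 0, 0).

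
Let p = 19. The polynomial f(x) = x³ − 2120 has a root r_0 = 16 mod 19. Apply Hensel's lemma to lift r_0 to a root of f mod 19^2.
r_1 = 130 (mod 361)

Hensel: r_{i+1} = r_i − f(r_i)/f′(r_i) mod 19^{i+2}, where f′(x) = 3x². Iterate:
  r_0 = 16 (mod 19)
  r_1 = 130 (mod 361)
Final: r = 130 with f(r) ≡ 0 mod 19^2.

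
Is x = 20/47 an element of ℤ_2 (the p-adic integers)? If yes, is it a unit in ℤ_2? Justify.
x ∈ ℤ_2 but not a unit; v_2(x) = 2 > 0

ℤ_2 = {x ∈ ℚ_2 : v_2(x) ≥ 0} and ℤ_2^× = {x ∈ ℤ_2 : v_2(x) = 0}. Here v_2(20/47) = v_2(num) − v_2(den) = 2; compare against these criteria.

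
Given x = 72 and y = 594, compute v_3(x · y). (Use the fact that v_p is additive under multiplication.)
v_3(42768) = 5

v_p(x) = 2 (factor: 72 = 3^2 · 8); v_p(y) = 3 (factor: 594 = 3^3 · 22). Additivity: v_p(xy) = v_p(x) + v_p(y) = 2 + 3 = 5. (Direct check: xy = 42768 = 3^5 · (176).)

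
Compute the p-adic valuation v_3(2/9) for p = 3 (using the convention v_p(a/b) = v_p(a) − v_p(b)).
v_3(2/9) = -2

Factor powers of 3 from the numerator and denominator of the reduced fraction: 2 = 3^0 · 2 and 9 = 3^2 · 1. Apply v_p(a/b) = v_p(a) − v_p(b): v_3(2/9) = 0 − 2 = -2.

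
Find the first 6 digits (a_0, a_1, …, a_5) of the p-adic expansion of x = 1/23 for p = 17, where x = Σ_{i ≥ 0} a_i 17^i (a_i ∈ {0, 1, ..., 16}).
(a_0, …, a_5) = (3, 5, 13, 14, 8, 15)

v_17(1/23) = 0 (numerator and denominator both coprime to 17), so x ∈ ℤ_17^×. Compute digits iteratively via a_i = x_i mod 17, x_{i+1} = (x_i − a_i)/17, with x_0 = x:
  x_0 = 1/23;  a_0 = 3;  x_1 = (x_0 − 3)/17 = -4/23
  x_1 = -4/23;  a_1 = 5;  x_2 = (x_1 − 5)/17 = -7/23
  x_2 = -7/23;  a_2 = 13;  x_3 = (x_2 − 13)/17 = -18/23
  x_3 = -18/23;  a_3 = 14;  x_4 = (x_3 − 14)/17 = -20/23
  x_4 = -20/23;  a_4 = 8;  x_5 = (x_4 − 8)/17 = -12/23
  x_5 = -12/23;  a_5 = 15;  x_6 = (x_5 − 15)/17 = -21/23
Digits: (3, 5, 13, 14, 8, 15).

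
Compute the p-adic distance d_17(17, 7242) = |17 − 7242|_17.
d_17(17, 7242) = 1/289

Step 1 — x − y = 17 − 7242 = -7225. Step 2 — v_17(-7225) = 2 (factor: -7225 = −(17^2 · 25); the sign does not affect v_p). Step 3 — |x − y|_17 = 17^{-2} = 1/289.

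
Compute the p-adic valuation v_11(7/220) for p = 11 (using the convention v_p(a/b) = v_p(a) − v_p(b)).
v_11(7/220) = -1

Factor powers of 11 from the numerator and denominator of the reduced fraction: 7 = 11^0 · 7 and 220 = 11^1 · 20. Apply v_p(a/b) = v_p(a) − v_p(b): v_11(7/220) = 0 − 1 = -1.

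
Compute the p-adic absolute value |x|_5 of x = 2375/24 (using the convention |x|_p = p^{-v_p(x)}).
|2375/24|_5 = 1/125

Step 1 — compute v_5(x) by factoring powers of 5 out of the numerator and denominator: v_5(2375/24) = 3. Step 2 — apply |x|_p = p^{-v_p(x)} = 5^{-3} = 1/125.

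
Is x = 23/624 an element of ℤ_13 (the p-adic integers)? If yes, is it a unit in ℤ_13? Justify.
x ∉ ℤ_13 (v_13(x) = -1 < 0)

ℤ_13 = {x ∈ ℚ_13 : v_13(x) ≥ 0} and ℤ_13^× = {x ∈ ℤ_13 : v_13(x) = 0}. Here v_13(23/624) = v_13(num) − v_13(den) = -1; compare against these criteria.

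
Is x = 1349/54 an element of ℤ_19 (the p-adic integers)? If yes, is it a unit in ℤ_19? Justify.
x ∈ ℤ_19 but not a unit; v_19(x) = 1 > 0

ℤ_19 = {x ∈ ℚ_19 : v_19(x) ≥ 0} and ℤ_19^× = {x ∈ ℤ_19 : v_19(x) = 0}. Here v_19(1349/54) = v_19(num) − v_19(den) = 1; compare against these criteria.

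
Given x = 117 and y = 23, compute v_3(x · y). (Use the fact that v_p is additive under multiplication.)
v_3(2691) = 2

v_p(x) = 2 (factor: 117 = 3^2 · 13); v_p(y) = 0 (factor: 23 = 3^0 · 23). Additivity: v_p(xy) = v_p(x) + v_p(y) = 2 + 0 = 2. (Direct check: xy = 2691 = 3^2 · (299).)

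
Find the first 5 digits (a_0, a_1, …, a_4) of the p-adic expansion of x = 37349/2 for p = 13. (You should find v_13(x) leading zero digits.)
(a_0, …, a_4) = (0, 0, 0, 2, 7)

v_13(37349/2) = 3, so a_0 = ... = a_2 = 0. Factor out: x = 13^3 · u with u = 17/2 a unit in ℤ_13. Expand u iteratively via a_{v+i} = u_i mod 13, u_{i+1} = (u_i − a_{v+i})/13:
  u_0 = 17/2;  a_3 = 2;  u_1 = (u_0 − 2)/13 = 1/2
  u_1 = 1/2;  a_4 = 7;  u_2 = (u_1 − 7)/13 = -1/2
Digits: (0, 0, 0, 2, 7).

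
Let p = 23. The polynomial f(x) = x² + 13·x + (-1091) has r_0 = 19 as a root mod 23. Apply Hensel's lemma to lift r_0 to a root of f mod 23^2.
r_1 = 433 (mod 529)

Hensel: r_{i+1} = r_i − f(r_i)·(f′(r_i))^{-1} mod 23^{i+2}, f′(x) = 2x + 13. Iterate:
  r_0 = 19 (mod 23)
  r_1 = 433 (mod 529)
Final: r = 433 satisfies f(r) ≡ 0 mod 23^2.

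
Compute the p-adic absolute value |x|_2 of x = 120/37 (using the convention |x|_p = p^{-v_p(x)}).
|120/37|_2 = 1/8

Step 1 — compute v_2(x) by factoring powers of 2 out of the numerator and denominator: v_2(120/37) = 3. Step 2 — apply |x|_p = p^{-v_p(x)} = 2^{-3} = 1/8.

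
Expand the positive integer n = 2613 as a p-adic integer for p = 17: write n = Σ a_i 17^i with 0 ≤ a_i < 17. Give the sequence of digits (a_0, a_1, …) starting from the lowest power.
(a_0, a_1, …) = (12, 0, 9)

Repeated division by 17 gives the digits low-to-high: 2613 = 12 + 9·17^2. Digit sequence: (12, 0, 9).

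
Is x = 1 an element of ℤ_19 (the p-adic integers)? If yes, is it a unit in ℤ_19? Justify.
x ∈ ℤ_19^× (unit); v_19(x) = 0

ℤ_19 = {x ∈ ℚ_19 : v_19(x) ≥ 0} and ℤ_19^× = {x ∈ ℤ_19 : v_19(x) = 0}. Here v_19(1) = v_19(num) − v_19(den) = 0; compare against these criteria.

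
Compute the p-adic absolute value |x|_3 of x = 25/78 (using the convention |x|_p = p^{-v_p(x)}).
|25/78|_3 = 3

Step 1 — compute v_3(x) by factoring powers of 3 out of the numerator and denominator: v_3(25/78) = -1. Step 2 — apply |x|_p = p^{-v_p(x)} = 3^{1} = 3.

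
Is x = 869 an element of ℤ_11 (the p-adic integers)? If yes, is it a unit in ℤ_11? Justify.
x ∈ ℤ_11 but not a unit; v_11(x) = 1 > 0

ℤ_11 = {x ∈ ℚ_11 : v_11(x) ≥ 0} and ℤ_11^× = {x ∈ ℤ_11 : v_11(x) = 0}. Here v_11(869) = v_11(num) − v_11(den) = 1; compare against these criteria.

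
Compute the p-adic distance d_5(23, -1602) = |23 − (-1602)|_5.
d_5(23, -1602) = 1/125

Step 1 — x − y = 23 − (-1602) = 1625. Step 2 — v_5(1625) = 3 (factor: 1625 = (5^3 · 13); the sign does not affect v_p). Step 3 — |x − y|_5 = 5^{-3} = 1/125.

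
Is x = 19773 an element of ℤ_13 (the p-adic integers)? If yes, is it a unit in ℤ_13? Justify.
x ∈ ℤ_13 but not a unit; v_13(x) = 3 > 0

ℤ_13 = {x ∈ ℚ_13 : v_13(x) ≥ 0} and ℤ_13^× = {x ∈ ℤ_13 : v_13(x) = 0}. Here v_13(19773) = v_13(num) − v_13(den) = 3; compare against these criteria.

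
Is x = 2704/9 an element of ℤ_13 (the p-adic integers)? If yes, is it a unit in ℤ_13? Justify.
x ∈ ℤ_13 but not a unit; v_13(x) = 2 > 0

ℤ_13 = {x ∈ ℚ_13 : v_13(x) ≥ 0} and ℤ_13^× = {x ∈ ℤ_13 : v_13(x) = 0}. Here v_13(2704/9) = v_13(num) − v_13(den) = 2; compare against these criteria.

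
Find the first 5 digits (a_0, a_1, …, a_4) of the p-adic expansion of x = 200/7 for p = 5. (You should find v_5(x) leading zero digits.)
(a_0, …, a_4) = (0, 0, 4, 3, 0)

v_5(200/7) = 2, so a_0 = ... = a_1 = 0. Factor out: x = 5^2 · u with u = 8/7 a unit in ℤ_5. Expand u iteratively via a_{v+i} = u_i mod 5, u_{i+1} = (u_i − a_{v+i})/5:
  u_0 = 8/7;  a_2 = 4;  u_1 = (u_0 − 4)/5 = -4/7
  u_1 = -4/7;  a_3 = 3;  u_2 = (u_1 − 3)/5 = -5/7
  u_2 = -5/7;  a_4 = 0;  u_3 = (u_2 − 0)/5 = -1/7
Digits: (0, 0, 4, 3, 0).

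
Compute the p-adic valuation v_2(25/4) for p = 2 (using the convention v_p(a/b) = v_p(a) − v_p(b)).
v_2(25/4) = -2

Factor powers of 2 from the numerator and denominator of the reduced fraction: 25 = 2^0 · 25 and 4 = 2^2 · 1. Apply v_p(a/b) = v_p(a) − v_p(b): v_2(25/4) = 0 − 2 = -2.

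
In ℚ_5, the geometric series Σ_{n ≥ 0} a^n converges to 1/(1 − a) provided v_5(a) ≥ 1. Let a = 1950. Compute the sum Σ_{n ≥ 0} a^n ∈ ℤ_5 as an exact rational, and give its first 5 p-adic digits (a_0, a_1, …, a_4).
Σ a^n = 1/(1 − a) = -1/1949;  first 5 digits = (1, 0, 3, 0, 2)

v_5(a) = 2 ≥ 1, so the series converges in ℤ_5 to 1/(1 − a) = 1/(1 − 1950) = -1/1949. Expand this rational in ℤ_5: compute digits iteratively via d_i = x_i mod 5, x_{i+1} = (x_i − d_i)/5. The first 5 digits are (1, 0, 3, 0, 2).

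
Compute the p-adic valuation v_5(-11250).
v_5(-11250) = 4

v_5(n) is the largest exponent k such that 5^k divides n. Factor out: -11250 = -5^4 · 18. (Sign doesn't affect v_p.) So v_5(-11250) = 4.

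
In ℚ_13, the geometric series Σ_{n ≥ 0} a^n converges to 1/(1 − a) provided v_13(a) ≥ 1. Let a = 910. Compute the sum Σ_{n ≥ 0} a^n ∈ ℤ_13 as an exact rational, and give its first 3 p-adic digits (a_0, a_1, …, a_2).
Σ a^n = 1/(1 − a) = -1/909;  first 3 digits = (1, 5, 4)

v_13(a) = 1 ≥ 1, so the series converges in ℤ_13 to 1/(1 − a) = 1/(1 − 910) = -1/909. Expand this rational in ℤ_13: compute digits iteratively via d_i = x_i mod 13, x_{i+1} = (x_i − d_i)/13. The first 3 digits are (1, 5, 4).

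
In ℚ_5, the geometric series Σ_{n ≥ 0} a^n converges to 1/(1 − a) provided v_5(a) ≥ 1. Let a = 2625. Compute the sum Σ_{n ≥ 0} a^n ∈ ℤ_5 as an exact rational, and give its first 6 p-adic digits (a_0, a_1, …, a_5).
Σ a^n = 1/(1 − a) = -1/2624;  first 6 digits = (1, 0, 0, 1, 4, 0)

v_5(a) = 3 ≥ 1, so the series converges in ℤ_5 to 1/(1 − a) = 1/(1 − 2625) = -1/2624. Expand this rational in ℤ_5: compute digits iteratively via d_i = x_i mod 5, x_{i+1} = (x_i − d_i)/5. The first 6 digits are (1, 0, 0, 1, 4, 0).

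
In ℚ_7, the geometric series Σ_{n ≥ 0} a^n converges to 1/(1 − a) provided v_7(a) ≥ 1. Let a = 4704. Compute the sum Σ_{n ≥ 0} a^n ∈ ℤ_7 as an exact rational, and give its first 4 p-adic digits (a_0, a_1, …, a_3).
Σ a^n = 1/(1 − a) = -1/4703;  first 4 digits = (1, 0, 5, 6)

v_7(a) = 2 ≥ 1, so the series converges in ℤ_7 to 1/(1 − a) = 1/(1 − 4704) = -1/4703. Expand this rational in ℤ_7: compute digits iteratively via d_i = x_i mod 7, x_{i+1} = (x_i − d_i)/7. The first 4 digits are (1, 0, 5, 6).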